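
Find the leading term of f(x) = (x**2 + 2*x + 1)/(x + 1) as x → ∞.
x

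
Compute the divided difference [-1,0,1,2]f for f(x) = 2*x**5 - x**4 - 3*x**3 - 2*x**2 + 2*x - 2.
5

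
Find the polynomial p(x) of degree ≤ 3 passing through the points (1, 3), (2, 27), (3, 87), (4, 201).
3*x**3 + 3*x - 3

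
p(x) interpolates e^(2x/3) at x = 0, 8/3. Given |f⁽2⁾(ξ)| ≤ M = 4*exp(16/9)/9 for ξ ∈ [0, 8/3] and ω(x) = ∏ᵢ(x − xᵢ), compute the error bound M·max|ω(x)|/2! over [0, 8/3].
32*exp(16/9)/81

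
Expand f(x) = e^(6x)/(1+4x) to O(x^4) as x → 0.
1 + 2*x + 10*x**2 - 4*x**3 + O(x**4)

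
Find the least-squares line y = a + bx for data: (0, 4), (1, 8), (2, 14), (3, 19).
a = 18/5, b = 51/10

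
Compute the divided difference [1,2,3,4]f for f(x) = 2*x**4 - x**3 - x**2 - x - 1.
19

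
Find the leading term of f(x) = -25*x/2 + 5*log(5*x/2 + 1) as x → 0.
-125*x**2/8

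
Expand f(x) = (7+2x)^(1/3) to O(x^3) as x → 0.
7**(1/3) + 2*7**(1/3)*x/21 - 4*7**(1/3)*x**2/441 + O(x**3)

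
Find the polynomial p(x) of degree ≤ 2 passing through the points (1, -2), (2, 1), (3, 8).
2*x**2 - 3*x - 1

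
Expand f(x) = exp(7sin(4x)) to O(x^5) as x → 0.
1 + 28*x + 392*x**2 + 3584*x**3 + 23520*x**4 + O(x**5)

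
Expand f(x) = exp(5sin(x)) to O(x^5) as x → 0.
1 + 5*x + 25*x**2/2 + 20*x**3 + 175*x**4/8 + O(x**5)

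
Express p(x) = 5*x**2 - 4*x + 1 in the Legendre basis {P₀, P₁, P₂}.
(8/3)P₀ + (-4)P₁ + (10/3)P₂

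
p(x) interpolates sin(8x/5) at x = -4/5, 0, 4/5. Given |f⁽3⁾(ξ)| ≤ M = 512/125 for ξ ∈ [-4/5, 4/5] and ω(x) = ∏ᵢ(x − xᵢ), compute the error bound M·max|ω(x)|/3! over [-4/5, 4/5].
32768*sqrt(3)/421875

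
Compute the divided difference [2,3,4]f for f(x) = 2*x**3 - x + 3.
18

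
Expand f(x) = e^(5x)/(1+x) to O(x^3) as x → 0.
1 + 4*x + 17*x**2/2 + O(x**3)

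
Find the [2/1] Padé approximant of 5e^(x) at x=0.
(5*x**2/6 + 10*x/3 + 5)/(1 - x/3)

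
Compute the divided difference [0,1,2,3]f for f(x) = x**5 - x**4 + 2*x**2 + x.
19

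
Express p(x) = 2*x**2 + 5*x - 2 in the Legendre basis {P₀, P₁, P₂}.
(-4/3)P₀ + (5)P₁ + (4/3)P₂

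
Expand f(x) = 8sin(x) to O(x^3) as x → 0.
8*x + O(x**3)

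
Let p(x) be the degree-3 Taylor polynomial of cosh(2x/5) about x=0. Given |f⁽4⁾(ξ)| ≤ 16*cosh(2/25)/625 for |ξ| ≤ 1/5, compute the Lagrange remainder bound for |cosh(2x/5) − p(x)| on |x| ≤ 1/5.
2*cosh(2/25)/1171875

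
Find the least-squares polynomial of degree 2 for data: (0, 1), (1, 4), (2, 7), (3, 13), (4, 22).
47/35 + (57/70)x + (15/14)x²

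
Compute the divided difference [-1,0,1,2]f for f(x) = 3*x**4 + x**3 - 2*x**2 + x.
7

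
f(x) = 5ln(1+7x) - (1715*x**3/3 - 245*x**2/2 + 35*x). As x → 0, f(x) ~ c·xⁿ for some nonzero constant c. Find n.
4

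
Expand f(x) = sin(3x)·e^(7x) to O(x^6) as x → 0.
3*x + 21*x**2 + 69*x**3 + 140*x**4 + 1919*x**5/10 + O(x**6)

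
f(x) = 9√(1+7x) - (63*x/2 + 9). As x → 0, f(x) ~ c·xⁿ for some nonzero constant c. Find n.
2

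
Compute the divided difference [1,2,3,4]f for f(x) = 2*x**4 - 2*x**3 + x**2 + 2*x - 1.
18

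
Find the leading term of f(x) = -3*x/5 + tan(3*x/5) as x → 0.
9*x**3/125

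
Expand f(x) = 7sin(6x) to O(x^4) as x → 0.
42*x - 252*x**3 + O(x**4)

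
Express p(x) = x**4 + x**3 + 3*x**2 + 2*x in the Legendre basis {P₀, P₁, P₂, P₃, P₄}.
(6/5)P₀ + (13/5)P₁ + (18/7)P₂ + (2/5)P₃ + (8/35)P₄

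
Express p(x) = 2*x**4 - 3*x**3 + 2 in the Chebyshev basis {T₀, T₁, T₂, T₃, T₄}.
(11/4)T₀ + (-9/4)T₁ + T₂ + (-3/4)T₃ + (1/4)T₄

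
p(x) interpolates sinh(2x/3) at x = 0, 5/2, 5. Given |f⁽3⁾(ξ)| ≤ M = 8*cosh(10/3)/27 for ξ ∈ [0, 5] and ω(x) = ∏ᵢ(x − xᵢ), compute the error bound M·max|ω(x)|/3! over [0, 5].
125*sqrt(3)*cosh(10/3)/729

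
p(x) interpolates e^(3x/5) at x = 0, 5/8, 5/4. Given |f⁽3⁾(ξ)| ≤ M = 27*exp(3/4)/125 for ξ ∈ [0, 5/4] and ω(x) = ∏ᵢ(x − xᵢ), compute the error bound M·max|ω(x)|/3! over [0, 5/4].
sqrt(3)*exp(3/4)/512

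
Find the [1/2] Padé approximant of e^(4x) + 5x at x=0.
(1787*x/219 + 1)/(-32*x**2/73 - 184*x/219 + 1)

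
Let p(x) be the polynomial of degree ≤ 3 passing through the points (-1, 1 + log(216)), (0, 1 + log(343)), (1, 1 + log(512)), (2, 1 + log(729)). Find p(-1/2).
1 + log(147*2**(1/8)*3**(5/16)*7**(13/16)/4)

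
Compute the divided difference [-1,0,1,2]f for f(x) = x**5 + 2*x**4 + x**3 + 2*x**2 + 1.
10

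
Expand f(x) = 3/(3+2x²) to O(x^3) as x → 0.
1 - 2*x**2/3 + O(x**3)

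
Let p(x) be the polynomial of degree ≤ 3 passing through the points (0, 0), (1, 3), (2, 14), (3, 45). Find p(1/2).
5/4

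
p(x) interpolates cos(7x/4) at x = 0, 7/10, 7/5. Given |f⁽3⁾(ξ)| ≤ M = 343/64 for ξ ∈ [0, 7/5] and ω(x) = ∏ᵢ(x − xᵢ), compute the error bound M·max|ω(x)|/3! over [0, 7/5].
117649*sqrt(3)/1728000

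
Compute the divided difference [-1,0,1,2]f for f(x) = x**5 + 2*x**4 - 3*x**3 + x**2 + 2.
6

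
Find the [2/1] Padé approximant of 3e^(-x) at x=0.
(x**2/2 - 2*x + 3)/(x/3 + 1)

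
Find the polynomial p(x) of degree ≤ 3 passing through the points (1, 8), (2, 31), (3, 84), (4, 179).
2*x**3 + 3*x**2 + 3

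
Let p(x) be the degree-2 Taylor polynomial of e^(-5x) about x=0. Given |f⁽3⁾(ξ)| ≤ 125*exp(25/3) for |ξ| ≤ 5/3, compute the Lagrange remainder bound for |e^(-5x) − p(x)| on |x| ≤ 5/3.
15625*exp(25/3)/162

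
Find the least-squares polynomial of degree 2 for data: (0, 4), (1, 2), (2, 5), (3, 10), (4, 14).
17/5 + (-6/5)x + x²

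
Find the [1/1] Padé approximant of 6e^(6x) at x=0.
(18*x + 6)/(1 - 3*x)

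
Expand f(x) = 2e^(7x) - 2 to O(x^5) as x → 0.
14*x + 49*x**2 + 343*x**3/3 + 2401*x**4/12 + O(x**5)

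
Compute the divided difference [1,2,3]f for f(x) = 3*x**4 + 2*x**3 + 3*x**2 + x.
90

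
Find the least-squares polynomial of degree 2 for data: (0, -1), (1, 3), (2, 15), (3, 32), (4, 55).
-44/35 + (127/70)x + (43/14)x²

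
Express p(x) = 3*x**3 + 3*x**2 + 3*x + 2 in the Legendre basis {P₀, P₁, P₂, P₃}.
(3)P₀ + (24/5)P₁ + (2)P₂ + (6/5)P₃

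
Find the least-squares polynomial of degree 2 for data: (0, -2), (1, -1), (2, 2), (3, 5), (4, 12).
-66/35 + (-1/35)x + (6/7)x²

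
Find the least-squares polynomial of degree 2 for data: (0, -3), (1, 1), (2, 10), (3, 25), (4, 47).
-14/5 + (2/5)x + (3)x²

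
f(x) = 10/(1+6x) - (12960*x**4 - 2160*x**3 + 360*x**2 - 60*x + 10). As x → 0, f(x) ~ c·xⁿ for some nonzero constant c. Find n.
5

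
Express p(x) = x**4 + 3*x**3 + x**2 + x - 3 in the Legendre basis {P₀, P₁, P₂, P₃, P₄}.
(-37/15)P₀ + (14/5)P₁ + (26/21)P₂ + (6/5)P₃ + (8/35)P₄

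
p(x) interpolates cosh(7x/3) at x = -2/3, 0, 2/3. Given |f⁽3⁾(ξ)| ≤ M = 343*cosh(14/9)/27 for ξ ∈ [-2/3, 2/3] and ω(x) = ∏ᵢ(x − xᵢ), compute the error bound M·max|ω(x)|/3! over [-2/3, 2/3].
2744*sqrt(3)*cosh(14/9)/19683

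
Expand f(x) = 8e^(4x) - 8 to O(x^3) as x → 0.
32*x + 64*x**2 + O(x**3)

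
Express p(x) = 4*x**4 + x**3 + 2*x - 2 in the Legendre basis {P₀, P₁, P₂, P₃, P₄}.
(-6/5)P₀ + (13/5)P₁ + (16/7)P₂ + (2/5)P₃ + (32/35)P₄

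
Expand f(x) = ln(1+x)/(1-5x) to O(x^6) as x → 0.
x + 9*x**2/2 + 137*x**3/6 + 1367*x**4/12 + 34187*x**5/60 + O(x**6)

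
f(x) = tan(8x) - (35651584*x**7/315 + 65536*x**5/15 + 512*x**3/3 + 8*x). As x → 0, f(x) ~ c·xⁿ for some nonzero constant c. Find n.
9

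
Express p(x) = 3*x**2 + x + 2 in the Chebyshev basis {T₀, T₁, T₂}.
(7/2)T₀ + T₁ + (3/2)T₂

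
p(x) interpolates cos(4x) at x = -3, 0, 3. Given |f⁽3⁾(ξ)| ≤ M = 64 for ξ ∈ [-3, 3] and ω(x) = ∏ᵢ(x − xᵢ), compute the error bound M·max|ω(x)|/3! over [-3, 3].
64*sqrt(3)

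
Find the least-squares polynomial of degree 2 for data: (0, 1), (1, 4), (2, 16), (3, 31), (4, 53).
23/35 + (97/70)x + (41/14)x²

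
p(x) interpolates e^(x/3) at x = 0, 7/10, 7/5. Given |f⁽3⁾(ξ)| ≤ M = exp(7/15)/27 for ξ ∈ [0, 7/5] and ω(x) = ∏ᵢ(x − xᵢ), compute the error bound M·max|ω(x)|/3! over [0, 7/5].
343*sqrt(3)*exp(7/15)/729000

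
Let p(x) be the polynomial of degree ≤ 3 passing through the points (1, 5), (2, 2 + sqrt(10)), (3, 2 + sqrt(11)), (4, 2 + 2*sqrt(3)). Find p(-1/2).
-189*sqrt(10)/16 - 35*sqrt(3)/8 + 347/16 + 135*sqrt(11)/16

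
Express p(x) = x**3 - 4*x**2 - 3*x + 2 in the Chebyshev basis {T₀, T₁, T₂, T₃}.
(-9/4)T₁ + (-2)T₂ + (1/4)T₃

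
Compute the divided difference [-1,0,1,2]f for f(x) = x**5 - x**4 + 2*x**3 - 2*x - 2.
5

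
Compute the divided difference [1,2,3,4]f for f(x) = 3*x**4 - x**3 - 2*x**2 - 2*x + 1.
29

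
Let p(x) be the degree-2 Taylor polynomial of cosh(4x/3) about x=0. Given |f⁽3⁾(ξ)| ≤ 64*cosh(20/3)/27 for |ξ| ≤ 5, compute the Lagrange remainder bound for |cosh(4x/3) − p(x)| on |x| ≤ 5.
4000*cosh(20/3)/81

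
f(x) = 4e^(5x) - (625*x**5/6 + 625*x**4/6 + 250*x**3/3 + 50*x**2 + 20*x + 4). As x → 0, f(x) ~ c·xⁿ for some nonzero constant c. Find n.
6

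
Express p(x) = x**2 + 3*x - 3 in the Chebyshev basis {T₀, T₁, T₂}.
(-5/2)T₀ + (3)T₁ + (1/2)T₂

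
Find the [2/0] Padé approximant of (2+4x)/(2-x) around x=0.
5*x**2/4 + 5*x/2 + 1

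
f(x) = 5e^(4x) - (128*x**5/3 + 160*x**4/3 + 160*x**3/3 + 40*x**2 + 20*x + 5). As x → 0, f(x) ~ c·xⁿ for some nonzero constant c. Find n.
6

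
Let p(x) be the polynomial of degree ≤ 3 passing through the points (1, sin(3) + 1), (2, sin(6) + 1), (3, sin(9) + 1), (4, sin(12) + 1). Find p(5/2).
9*sin(6)/16 - sin(3)/16 - sin(12)/16 + 9*sin(9)/16 + 1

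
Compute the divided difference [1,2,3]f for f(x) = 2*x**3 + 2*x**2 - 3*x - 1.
14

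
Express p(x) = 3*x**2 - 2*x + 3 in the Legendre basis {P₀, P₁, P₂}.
(4)P₀ + (-2)P₁ + (2)P₂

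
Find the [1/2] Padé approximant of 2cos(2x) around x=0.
2/(2*x**2 + 1)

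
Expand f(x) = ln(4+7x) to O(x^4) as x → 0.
log(4) + 7*x/4 - 49*x**2/32 + 343*x**3/192 + O(x**4)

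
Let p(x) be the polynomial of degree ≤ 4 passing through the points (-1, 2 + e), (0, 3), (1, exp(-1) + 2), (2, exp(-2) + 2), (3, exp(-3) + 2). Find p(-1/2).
(-70*exp(2) - 5 + 28*e + (35*e + 396)*exp(3))*exp(-3)/128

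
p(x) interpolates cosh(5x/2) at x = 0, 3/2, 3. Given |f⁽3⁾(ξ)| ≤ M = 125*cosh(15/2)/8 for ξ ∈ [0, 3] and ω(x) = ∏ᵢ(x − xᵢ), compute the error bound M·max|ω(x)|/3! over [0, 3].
125*sqrt(3)*cosh(15/2)/64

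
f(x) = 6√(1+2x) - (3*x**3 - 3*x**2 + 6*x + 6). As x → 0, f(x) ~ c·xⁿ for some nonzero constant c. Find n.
4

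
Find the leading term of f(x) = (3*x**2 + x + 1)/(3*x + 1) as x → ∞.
x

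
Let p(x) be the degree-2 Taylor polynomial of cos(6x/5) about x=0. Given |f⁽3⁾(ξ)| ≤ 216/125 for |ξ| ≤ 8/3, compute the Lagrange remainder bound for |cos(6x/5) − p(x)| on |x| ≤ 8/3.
2048/375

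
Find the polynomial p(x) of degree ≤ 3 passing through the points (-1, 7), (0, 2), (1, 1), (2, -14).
-3*x**3 + 2*x**2 + 2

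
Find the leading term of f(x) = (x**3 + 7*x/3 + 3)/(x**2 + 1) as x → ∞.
x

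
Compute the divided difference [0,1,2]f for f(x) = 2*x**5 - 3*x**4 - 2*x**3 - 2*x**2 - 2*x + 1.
1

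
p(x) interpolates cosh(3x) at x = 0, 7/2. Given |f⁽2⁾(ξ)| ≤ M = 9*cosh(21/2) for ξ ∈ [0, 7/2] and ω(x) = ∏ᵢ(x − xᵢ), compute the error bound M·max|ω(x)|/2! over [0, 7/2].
441*cosh(21/2)/32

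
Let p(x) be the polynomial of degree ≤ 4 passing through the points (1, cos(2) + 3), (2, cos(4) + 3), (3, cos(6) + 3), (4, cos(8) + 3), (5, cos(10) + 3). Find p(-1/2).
1155*cos(2)/128 + 315*cos(10)/128 - 385*cos(8)/32 + 3 - 693*cos(4)/32 + 1485*cos(6)/64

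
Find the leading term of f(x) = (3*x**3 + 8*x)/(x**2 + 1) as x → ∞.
3*x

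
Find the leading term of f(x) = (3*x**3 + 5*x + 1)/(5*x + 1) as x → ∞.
3*x**2/5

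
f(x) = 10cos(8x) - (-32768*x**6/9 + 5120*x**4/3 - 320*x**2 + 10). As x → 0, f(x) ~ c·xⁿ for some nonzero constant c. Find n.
8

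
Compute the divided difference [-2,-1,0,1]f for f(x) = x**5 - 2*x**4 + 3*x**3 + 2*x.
12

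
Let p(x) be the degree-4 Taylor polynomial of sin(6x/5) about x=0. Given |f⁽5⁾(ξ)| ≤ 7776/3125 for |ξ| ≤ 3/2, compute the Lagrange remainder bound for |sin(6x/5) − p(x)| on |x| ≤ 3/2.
19683/125000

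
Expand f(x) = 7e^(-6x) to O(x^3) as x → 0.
7 - 42*x + 126*x**2 + O(x**3)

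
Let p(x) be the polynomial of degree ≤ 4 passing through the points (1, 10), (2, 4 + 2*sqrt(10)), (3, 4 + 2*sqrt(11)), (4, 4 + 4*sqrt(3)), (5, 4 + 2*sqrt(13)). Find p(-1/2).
-693*sqrt(10)/16 - 385*sqrt(3)/8 + 315*sqrt(13)/64 + 3721/64 + 1485*sqrt(11)/32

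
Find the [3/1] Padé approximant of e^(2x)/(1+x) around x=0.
(1 - 2*x**3/3)/(1 - x)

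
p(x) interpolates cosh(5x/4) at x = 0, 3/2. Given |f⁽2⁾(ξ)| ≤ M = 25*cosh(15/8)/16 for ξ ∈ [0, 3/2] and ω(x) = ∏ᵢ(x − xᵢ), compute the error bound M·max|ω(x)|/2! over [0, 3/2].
225*cosh(15/8)/512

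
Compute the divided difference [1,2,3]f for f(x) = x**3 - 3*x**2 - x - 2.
3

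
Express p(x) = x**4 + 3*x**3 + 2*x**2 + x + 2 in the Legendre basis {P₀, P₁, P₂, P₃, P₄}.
(43/15)P₀ + (14/5)P₁ + (40/21)P₂ + (6/5)P₃ + (8/35)P₄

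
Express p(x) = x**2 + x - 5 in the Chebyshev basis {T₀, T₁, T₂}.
(-9/2)T₀ + T₁ + (1/2)T₂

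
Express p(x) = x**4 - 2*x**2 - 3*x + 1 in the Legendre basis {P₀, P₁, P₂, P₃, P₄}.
(8/15)P₀ + (-3)P₁ + (-16/21)P₂ + (8/35)P₄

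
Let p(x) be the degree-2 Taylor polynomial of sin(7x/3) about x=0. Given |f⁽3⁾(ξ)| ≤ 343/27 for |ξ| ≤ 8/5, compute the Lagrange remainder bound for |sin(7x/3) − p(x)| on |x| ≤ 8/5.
87808/10125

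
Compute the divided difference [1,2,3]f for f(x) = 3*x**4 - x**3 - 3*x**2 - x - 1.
66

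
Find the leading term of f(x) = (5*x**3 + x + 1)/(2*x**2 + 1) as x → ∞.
5*x/2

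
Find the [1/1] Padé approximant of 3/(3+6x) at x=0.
1/(2*x + 1)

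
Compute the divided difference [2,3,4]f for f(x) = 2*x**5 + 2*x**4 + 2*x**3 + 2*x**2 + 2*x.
700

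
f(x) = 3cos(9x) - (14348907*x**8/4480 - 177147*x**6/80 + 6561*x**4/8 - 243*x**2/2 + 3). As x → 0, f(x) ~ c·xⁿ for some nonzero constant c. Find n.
10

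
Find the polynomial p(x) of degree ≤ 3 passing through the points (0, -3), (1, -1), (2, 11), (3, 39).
x**3 + 2*x**2 - x - 3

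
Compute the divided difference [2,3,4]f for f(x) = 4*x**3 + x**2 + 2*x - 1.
37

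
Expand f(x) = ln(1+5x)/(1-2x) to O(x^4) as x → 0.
5*x - 5*x**2/2 + 110*x**3/3 + O(x**4)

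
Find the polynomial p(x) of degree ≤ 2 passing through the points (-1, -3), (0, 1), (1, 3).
-x**2 + 3*x + 1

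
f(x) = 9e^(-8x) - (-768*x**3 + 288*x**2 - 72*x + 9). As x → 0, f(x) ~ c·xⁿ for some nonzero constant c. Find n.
4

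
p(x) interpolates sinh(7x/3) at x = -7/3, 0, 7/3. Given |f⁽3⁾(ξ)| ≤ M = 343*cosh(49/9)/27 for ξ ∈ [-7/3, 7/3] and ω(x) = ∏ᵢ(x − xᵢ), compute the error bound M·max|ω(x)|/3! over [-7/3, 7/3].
117649*sqrt(3)*cosh(49/9)/19683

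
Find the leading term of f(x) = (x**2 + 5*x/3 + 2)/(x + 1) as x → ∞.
x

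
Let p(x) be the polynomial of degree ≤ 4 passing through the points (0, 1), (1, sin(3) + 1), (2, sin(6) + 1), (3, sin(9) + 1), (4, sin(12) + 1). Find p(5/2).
45*sin(6)/64 - 5*sin(3)/32 - 5*sin(12)/128 + 15*sin(9)/32 + 1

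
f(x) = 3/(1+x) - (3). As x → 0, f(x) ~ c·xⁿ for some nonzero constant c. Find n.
1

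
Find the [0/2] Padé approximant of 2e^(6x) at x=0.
2/(18*x**2 - 6*x + 1)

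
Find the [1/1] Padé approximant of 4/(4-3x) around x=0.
1/(1 - 3*x/4)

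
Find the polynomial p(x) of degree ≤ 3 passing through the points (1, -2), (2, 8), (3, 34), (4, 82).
x**3 + 2*x**2 - 3*x - 2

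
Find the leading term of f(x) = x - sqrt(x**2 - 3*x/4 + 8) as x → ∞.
3/8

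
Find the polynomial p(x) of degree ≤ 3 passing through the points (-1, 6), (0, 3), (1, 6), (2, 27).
2*x**3 + 3*x**2 - 2*x + 3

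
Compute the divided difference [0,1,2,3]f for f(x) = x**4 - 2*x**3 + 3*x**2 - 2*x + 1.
4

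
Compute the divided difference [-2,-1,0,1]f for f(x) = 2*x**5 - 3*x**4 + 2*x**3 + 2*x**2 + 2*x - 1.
18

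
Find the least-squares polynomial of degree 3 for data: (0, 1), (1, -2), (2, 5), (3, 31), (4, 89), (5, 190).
19/21 + (-29/9)x + (-26/21)x² + (17/9)x³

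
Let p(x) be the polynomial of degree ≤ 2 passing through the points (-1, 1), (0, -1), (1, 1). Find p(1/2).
-1/2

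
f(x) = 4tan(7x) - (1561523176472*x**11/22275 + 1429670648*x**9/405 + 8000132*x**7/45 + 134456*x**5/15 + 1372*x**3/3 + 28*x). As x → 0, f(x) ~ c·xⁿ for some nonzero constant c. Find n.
13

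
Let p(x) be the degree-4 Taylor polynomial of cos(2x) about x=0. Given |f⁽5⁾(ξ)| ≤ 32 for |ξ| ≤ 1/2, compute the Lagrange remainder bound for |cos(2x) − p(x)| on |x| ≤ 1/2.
1/120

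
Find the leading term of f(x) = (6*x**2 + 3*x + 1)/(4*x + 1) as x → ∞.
3*x/2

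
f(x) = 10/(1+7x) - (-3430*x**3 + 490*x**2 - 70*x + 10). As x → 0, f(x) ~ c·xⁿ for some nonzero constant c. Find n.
4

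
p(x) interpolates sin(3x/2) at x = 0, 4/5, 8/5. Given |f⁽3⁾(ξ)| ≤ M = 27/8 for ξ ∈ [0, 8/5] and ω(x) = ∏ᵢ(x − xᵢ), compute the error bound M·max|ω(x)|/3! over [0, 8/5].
8*sqrt(3)/125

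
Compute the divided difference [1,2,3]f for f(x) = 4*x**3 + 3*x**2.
27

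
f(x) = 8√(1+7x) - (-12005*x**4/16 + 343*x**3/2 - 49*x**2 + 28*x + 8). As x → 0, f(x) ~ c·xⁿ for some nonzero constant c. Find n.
5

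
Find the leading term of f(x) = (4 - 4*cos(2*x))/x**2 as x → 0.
8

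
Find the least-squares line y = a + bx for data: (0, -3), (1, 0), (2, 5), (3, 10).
a = -18/5, b = 22/5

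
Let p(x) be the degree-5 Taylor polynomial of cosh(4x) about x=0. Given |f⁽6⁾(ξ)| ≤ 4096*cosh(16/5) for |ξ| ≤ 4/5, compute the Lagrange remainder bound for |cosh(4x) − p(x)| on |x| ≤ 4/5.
1048576*cosh(16/5)/703125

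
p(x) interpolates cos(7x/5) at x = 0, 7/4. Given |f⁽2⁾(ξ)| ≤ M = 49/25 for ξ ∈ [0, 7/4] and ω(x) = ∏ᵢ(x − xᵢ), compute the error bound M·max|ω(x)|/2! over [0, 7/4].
2401/3200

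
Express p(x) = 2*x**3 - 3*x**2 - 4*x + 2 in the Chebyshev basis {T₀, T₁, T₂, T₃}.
(1/2)T₀ + (-5/2)T₁ + (-3/2)T₂ + (1/2)T₃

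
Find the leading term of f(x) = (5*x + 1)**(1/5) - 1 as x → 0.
x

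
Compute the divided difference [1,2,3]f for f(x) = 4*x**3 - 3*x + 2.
24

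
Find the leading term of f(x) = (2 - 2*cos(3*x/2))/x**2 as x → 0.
9/4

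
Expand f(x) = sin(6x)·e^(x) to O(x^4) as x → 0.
6*x + 6*x**2 - 33*x**3 + O(x**4)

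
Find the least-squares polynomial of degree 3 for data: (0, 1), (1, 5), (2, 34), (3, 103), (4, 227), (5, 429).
47/63 + (-323/378)x + (185/63)x² + (155/54)x³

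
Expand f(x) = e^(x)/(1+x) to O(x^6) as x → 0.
1 + x**2/2 - x**3/3 + 3*x**4/8 - 11*x**5/30 + O(x**6)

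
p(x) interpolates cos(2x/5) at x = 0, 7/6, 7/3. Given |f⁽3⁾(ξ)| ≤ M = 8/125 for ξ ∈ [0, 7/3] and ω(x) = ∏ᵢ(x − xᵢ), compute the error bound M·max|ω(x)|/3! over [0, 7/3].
343*sqrt(3)/91125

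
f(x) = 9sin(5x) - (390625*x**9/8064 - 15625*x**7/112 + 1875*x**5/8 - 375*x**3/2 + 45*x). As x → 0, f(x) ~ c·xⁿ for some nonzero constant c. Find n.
11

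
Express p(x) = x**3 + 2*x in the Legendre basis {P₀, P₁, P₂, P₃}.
(13/5)P₁ + (2/5)P₃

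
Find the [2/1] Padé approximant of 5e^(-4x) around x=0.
(40*x**2/3 - 40*x/3 + 5)/(4*x/3 + 1)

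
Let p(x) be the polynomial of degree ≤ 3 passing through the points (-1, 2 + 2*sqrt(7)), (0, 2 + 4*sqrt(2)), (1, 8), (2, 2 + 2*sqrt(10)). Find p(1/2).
-sqrt(10)/8 - sqrt(7)/8 + 9*sqrt(2)/4 + 43/8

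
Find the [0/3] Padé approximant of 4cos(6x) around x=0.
4/(18*x**2 + 1)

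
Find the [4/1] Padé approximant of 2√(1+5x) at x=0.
(375*x**4/64 - 25*x**3/4 + 45*x**2/4 + 12*x + 2)/(7*x/2 + 1)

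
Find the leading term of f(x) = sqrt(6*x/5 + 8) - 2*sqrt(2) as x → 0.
3*sqrt(2)*x/20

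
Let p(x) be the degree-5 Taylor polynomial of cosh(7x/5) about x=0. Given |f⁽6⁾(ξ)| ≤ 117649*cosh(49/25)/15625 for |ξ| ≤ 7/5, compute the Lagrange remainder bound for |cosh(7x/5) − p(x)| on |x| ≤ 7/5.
13841287201*cosh(49/25)/175781250000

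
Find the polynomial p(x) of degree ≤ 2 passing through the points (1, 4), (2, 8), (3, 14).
x**2 + x + 2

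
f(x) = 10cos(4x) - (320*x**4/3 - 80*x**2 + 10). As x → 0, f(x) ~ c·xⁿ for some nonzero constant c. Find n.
6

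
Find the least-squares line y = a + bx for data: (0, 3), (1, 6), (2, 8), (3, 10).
a = 33/10, b = 23/10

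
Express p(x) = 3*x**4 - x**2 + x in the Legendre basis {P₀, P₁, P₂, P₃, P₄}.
(4/15)P₀ + P₁ + (22/21)P₂ + (24/35)P₄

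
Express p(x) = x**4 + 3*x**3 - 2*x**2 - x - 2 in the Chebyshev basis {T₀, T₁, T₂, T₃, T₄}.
(-21/8)T₀ + (5/4)T₁ + (-1/2)T₂ + (3/4)T₃ + (1/8)T₄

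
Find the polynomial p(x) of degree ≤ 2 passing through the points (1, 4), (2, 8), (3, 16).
2*x**2 - 2*x + 4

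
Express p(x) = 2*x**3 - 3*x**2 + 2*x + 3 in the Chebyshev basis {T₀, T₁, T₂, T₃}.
(3/2)T₀ + (7/2)T₁ + (-3/2)T₂ + (1/2)T₃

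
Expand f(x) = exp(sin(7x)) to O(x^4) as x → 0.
1 + 7*x + 49*x**2/2 + O(x**4)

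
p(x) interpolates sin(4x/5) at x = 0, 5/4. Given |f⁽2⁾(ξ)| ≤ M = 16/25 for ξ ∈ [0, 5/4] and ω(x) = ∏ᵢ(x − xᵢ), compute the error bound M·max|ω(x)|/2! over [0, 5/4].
1/8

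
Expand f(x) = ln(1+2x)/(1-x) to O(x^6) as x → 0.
2*x + 8*x**3/3 - 4*x**4/3 + 76*x**5/15 + O(x**6)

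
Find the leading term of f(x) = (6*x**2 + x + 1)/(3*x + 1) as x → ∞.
2*x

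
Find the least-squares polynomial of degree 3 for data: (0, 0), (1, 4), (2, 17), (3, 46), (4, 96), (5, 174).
1/63 + (241/189)x + (29/18)x² + (55/54)x³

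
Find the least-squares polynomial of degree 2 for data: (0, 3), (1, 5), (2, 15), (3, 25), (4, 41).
13/5 + (8/5)x + (2)x²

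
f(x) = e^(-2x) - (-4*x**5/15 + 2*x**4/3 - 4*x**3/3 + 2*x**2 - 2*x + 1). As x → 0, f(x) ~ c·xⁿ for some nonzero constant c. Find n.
6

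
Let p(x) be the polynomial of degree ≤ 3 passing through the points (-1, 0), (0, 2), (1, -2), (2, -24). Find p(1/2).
3/2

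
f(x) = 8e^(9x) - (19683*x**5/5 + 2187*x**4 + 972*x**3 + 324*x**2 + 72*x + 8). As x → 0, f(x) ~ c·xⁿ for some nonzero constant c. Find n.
6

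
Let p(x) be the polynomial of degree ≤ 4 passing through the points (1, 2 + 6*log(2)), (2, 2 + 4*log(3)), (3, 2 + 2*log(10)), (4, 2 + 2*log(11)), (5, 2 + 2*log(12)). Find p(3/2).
2 + log(81*11**(7/16)*2**(25/64)*3**(19/64)*5**(29/32)/25)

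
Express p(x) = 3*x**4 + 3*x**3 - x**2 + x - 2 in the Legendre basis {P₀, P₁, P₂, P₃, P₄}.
(-26/15)P₀ + (14/5)P₁ + (22/21)P₂ + (6/5)P₃ + (24/35)P₄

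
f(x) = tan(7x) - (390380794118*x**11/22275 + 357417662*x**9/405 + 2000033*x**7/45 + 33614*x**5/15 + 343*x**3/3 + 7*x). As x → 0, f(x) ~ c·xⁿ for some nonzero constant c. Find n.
13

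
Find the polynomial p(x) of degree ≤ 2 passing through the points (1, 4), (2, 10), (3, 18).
x**2 + 3*x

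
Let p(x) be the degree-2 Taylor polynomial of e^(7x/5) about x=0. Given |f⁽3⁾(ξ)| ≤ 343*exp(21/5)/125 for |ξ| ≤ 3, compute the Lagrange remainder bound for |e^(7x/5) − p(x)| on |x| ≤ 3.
3087*exp(21/5)/250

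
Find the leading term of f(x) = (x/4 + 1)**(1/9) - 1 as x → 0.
x/36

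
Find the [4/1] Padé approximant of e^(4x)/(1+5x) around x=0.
(52128*x**4/4235 + 130528*x**3/12705 + 34008*x**2/4235 + 16812*x/4235 + 1)/(21047*x/4235 + 1)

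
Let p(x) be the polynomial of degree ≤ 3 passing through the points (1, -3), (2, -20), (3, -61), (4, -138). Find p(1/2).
1/4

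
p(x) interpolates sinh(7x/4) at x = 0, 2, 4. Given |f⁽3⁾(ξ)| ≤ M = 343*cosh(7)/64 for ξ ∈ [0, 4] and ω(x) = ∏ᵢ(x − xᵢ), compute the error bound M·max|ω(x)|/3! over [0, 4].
343*sqrt(3)*cosh(7)/216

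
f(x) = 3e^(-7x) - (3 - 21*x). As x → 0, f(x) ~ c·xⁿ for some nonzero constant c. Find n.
2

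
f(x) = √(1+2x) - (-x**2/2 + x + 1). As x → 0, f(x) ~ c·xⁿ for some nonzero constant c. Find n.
3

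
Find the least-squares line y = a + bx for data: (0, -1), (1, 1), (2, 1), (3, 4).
a = -1, b = 3/2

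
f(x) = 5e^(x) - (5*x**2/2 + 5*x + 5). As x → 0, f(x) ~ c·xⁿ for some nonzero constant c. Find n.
3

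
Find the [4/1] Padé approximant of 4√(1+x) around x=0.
(3*x**4/160 - x**3/10 + 9*x**2/10 + 24*x/5 + 4)/(7*x/10 + 1)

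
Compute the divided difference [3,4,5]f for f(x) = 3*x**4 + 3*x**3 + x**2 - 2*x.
328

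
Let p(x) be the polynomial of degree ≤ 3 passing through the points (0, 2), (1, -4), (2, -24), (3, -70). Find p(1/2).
0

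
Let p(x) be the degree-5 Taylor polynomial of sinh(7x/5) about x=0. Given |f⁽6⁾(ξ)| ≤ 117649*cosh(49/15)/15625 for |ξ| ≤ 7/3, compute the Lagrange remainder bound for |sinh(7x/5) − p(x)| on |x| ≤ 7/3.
13841287201*cosh(49/15)/8201250000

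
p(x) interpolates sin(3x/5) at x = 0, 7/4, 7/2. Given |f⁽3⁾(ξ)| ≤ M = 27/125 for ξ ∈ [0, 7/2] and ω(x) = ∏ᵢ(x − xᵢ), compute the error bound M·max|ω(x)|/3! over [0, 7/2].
343*sqrt(3)/8000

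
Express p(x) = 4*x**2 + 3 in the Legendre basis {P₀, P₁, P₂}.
(13/3)P₀ + (8/3)P₂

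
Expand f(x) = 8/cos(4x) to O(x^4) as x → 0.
8 + 64*x**2 + O(x**4)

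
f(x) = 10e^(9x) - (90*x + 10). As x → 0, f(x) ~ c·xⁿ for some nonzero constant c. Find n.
2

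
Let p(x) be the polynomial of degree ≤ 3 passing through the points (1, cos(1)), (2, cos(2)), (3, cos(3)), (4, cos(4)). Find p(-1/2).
135*cos(3)/16 - 35*cos(4)/16 + 105*cos(1)/16 - 189*cos(2)/16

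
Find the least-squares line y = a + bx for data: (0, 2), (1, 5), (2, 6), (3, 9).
a = 11/5, b = 11/5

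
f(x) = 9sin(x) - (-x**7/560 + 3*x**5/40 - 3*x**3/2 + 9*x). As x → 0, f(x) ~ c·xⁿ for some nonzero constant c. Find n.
9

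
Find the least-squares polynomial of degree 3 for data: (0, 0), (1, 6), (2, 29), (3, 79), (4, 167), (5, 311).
-11/42 + (947/252)x + (95/84)x² + (19/9)x³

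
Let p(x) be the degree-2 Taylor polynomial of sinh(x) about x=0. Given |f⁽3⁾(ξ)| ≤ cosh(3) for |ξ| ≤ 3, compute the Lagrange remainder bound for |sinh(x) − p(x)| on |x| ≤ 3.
9*cosh(3)/2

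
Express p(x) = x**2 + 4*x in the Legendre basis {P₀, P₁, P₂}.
(1/3)P₀ + (4)P₁ + (2/3)P₂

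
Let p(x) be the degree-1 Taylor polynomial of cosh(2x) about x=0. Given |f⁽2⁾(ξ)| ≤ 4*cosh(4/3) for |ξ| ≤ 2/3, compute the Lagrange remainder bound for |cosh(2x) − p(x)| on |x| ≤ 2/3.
8*cosh(4/3)/9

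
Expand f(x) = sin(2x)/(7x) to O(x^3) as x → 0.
2/7 - 4*x**2/21 + O(x**3)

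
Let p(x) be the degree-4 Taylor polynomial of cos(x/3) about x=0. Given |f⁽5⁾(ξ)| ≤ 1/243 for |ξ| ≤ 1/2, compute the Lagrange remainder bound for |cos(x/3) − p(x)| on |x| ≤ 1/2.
1/933120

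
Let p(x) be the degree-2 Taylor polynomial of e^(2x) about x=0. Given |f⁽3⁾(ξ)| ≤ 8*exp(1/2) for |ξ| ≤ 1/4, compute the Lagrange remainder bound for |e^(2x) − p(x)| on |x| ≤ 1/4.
exp(1/2)/48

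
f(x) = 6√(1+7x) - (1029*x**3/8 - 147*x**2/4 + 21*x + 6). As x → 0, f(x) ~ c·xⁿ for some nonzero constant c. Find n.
4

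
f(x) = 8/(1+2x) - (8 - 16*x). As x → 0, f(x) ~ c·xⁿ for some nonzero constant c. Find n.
2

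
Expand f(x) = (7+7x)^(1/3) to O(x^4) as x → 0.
7**(1/3) + 7**(1/3)*x/3 - 7**(1/3)*x**2/9 + 5*7**(1/3)*x**3/81 + O(x**4)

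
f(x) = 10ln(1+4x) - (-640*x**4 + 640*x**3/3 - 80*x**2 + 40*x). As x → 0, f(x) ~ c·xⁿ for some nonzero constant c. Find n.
5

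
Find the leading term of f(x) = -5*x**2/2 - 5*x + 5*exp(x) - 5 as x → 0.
5*x**3/6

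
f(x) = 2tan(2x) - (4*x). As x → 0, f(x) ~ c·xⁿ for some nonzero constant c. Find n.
3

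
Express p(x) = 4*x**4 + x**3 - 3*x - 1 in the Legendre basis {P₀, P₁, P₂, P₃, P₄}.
(-1/5)P₀ + (-12/5)P₁ + (16/7)P₂ + (2/5)P₃ + (32/35)P₄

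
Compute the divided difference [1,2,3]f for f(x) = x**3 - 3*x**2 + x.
3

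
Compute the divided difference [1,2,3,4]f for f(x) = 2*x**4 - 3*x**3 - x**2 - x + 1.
17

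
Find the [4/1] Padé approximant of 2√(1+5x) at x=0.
(375*x**4/64 - 25*x**3/4 + 45*x**2/4 + 12*x + 2)/(7*x/2 + 1)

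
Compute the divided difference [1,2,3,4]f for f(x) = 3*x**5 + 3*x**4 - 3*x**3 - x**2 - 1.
222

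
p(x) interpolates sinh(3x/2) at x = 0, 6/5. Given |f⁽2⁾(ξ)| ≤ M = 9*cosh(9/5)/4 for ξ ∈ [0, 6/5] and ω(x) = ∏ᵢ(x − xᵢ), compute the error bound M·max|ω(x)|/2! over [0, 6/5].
81*cosh(9/5)/200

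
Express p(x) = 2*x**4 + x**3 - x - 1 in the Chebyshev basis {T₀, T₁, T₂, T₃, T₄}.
(-1/4)T₀ + (-1/4)T₁ + T₂ + (1/4)T₃ + (1/4)T₄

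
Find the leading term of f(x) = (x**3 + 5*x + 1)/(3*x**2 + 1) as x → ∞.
x/3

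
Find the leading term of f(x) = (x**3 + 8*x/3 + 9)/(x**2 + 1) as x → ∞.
x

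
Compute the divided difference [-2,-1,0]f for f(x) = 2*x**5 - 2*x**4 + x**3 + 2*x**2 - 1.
-45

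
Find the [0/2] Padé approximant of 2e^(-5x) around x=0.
2/(25*x**2/2 + 5*x + 1)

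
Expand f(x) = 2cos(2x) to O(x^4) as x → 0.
2 - 4*x**2 + O(x**4)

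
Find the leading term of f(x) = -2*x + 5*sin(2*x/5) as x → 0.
-4*x**3/75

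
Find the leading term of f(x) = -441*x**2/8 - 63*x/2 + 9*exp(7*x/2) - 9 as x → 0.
1029*x**3/16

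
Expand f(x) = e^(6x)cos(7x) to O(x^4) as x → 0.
1 + 6*x - 13*x**2/2 - 111*x**3 + O(x**4)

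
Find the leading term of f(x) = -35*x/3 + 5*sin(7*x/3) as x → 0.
-1715*x**3/162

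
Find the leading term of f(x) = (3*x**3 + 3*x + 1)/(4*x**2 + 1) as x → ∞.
3*x/4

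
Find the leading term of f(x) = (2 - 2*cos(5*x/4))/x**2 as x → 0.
25/16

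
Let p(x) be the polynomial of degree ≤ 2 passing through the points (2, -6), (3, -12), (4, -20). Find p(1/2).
-3/4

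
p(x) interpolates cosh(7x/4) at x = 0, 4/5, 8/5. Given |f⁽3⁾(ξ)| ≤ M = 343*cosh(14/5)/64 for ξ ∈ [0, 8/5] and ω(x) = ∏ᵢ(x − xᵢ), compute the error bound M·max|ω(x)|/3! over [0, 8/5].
343*sqrt(3)*cosh(14/5)/3375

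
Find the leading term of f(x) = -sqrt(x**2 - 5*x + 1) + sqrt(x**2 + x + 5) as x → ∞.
3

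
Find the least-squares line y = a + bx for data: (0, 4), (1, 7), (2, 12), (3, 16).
a = 18/5, b = 41/10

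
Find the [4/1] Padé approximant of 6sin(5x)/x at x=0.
625*x**4/4 - 125*x**2 + 30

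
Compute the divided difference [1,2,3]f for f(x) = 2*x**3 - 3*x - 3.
12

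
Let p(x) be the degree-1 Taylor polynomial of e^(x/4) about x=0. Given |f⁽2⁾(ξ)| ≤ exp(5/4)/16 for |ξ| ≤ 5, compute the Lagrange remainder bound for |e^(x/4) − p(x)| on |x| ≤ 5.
25*exp(5/4)/32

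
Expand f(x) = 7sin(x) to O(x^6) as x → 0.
7*x - 7*x**3/6 + 7*x**5/120 + O(x**6)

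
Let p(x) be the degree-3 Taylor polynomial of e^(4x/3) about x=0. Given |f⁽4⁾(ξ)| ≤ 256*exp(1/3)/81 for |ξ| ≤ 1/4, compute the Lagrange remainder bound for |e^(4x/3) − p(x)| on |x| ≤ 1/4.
exp(1/3)/1944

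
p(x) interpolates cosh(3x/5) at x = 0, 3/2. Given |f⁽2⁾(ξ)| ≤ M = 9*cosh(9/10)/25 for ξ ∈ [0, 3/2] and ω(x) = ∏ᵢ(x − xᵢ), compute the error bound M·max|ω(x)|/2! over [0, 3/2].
81*cosh(9/10)/800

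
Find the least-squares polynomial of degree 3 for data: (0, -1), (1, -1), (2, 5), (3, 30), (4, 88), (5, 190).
-17/18 + (719/756)x + (-829/252)x² + (58/27)x³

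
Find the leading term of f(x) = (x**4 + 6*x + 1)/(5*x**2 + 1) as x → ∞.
x**2/5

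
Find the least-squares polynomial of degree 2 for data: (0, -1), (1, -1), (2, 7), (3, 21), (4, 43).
-37/35 + (-23/7)x + (25/7)x²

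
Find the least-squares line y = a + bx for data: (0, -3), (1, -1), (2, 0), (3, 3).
a = -31/10, b = 19/10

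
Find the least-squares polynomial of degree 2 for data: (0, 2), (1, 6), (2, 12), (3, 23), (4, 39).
82/35 + (57/70)x + (29/14)x²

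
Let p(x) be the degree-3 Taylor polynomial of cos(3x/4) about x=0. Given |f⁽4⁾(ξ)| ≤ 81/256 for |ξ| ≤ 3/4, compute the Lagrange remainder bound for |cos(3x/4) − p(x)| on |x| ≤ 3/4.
2187/524288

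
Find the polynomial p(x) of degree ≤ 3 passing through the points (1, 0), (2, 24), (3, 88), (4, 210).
3*x**3 + 2*x**2 - 3*x - 2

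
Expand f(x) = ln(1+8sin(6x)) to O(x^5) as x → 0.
48*x - 1152*x**2 + 36576*x**3 - 1313280*x**4 + O(x**5)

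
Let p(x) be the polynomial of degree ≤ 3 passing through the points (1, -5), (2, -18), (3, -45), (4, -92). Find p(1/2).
-15/8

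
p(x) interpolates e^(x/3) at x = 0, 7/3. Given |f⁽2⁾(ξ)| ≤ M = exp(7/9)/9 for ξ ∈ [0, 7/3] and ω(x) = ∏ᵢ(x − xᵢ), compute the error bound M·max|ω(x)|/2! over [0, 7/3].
49*exp(7/9)/648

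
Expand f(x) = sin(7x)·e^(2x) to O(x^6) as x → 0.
7*x + 14*x**2 - 259*x**3/6 - 105*x**4 + 3647*x**5/120 + O(x**6)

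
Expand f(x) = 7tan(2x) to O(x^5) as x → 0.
14*x + 56*x**3/3 + O(x**5)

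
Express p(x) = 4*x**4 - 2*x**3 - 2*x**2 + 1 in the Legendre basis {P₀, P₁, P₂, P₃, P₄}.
(17/15)P₀ + (-6/5)P₁ + (20/21)P₂ + (-4/5)P₃ + (32/35)P₄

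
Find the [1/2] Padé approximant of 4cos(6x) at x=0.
4/(18*x**2 + 1)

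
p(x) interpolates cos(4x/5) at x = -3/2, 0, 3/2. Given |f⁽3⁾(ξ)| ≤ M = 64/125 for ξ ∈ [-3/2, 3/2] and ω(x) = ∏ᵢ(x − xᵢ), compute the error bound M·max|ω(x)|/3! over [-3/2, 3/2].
8*sqrt(3)/125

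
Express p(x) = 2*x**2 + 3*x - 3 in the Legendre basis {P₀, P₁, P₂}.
(-7/3)P₀ + (3)P₁ + (4/3)P₂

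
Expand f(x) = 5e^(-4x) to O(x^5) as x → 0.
5 - 20*x + 40*x**2 - 160*x**3/3 + 160*x**4/3 + O(x**5)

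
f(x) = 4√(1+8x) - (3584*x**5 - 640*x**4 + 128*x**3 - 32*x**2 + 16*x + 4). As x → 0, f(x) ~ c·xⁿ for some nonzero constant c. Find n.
6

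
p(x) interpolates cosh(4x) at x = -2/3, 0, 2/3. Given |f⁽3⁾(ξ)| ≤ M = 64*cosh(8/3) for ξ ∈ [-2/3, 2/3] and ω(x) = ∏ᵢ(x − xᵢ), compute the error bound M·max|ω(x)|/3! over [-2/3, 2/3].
512*sqrt(3)*cosh(8/3)/729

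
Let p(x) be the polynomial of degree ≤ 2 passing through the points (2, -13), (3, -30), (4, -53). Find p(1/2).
5/4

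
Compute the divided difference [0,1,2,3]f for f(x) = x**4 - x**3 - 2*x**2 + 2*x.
5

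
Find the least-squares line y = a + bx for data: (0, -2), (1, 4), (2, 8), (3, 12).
a = -7/5, b = 23/5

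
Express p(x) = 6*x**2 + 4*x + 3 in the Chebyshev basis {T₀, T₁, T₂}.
(6)T₀ + (4)T₁ + (3)T₂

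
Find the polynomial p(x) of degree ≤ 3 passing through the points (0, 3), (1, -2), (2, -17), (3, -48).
-x**3 - 2*x**2 - 2*x + 3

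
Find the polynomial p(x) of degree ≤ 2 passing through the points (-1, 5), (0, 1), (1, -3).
1 - 4*x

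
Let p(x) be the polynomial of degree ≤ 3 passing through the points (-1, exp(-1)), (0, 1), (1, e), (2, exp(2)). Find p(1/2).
(-1 + e*(-exp(2) + 9 + 9*e))*exp(-1)/16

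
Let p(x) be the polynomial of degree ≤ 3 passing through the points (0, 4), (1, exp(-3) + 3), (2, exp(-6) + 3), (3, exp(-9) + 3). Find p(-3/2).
(-189*exp(6) - 35 + 135*exp(3) + 153*exp(9))*exp(-9)/16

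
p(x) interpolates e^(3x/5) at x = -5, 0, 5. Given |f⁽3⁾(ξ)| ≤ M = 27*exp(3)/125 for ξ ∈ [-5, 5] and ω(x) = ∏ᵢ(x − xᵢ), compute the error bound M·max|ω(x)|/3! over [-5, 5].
sqrt(3)*exp(3)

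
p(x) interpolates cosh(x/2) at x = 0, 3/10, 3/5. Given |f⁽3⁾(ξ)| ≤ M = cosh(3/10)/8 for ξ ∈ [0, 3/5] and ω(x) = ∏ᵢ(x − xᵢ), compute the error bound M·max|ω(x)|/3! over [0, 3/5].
sqrt(3)*cosh(3/10)/8000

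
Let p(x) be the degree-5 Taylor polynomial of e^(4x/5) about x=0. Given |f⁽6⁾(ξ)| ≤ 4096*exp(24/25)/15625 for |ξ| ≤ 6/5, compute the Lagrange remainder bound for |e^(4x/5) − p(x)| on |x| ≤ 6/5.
1327104*exp(24/25)/1220703125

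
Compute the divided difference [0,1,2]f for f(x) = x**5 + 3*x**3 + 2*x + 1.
24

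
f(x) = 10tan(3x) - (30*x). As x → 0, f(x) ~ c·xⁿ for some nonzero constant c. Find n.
3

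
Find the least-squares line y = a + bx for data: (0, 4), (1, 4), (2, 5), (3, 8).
a = 33/10, b = 13/10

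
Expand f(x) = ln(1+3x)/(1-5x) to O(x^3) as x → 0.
3*x + 21*x**2/2 + O(x**3)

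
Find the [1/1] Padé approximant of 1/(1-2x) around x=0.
1/(1 - 2*x)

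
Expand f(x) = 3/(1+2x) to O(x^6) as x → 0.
3 - 6*x + 12*x**2 - 24*x**3 + 48*x**4 - 96*x**5 + O(x**6)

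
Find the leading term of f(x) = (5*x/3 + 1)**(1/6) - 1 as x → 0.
5*x/18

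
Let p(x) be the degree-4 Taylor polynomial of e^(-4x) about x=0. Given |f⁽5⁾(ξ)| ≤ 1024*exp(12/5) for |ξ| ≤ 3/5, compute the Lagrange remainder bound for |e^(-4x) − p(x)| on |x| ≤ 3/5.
10368*exp(12/5)/15625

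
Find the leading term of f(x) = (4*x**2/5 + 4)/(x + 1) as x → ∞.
4*x/5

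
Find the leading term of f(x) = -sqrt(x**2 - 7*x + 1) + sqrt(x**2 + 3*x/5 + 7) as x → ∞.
19/5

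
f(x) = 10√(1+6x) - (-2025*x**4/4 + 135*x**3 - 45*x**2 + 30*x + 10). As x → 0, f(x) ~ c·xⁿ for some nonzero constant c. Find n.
5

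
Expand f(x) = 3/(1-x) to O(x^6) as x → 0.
3 + 3*x + 3*x**2 + 3*x**3 + 3*x**4 + 3*x**5 + O(x**6)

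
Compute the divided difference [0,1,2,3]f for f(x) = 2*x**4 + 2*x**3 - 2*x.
14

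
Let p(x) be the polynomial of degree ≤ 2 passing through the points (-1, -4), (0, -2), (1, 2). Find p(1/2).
-1/4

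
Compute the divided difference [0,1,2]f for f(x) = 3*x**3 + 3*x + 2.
9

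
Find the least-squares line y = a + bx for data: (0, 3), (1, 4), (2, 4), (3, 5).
a = 31/10, b = 3/5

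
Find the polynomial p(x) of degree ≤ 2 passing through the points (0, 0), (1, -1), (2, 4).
3*x**2 - 4*x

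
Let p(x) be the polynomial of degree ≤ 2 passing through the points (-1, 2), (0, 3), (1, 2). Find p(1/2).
11/4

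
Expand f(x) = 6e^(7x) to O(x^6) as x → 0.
6 + 42*x + 147*x**2 + 343*x**3 + 2401*x**4/4 + 16807*x**5/20 + O(x**6)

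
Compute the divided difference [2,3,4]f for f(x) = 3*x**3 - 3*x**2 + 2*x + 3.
24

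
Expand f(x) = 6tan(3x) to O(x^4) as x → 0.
18*x + 54*x**3 + O(x**4)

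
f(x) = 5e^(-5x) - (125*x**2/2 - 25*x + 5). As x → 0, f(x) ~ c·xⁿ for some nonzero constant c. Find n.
3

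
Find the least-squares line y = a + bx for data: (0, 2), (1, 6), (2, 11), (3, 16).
a = 17/10, b = 47/10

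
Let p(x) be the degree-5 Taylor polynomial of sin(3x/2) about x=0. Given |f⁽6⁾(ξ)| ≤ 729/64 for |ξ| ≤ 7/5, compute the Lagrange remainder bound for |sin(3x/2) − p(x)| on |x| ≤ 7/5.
9529569/80000000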